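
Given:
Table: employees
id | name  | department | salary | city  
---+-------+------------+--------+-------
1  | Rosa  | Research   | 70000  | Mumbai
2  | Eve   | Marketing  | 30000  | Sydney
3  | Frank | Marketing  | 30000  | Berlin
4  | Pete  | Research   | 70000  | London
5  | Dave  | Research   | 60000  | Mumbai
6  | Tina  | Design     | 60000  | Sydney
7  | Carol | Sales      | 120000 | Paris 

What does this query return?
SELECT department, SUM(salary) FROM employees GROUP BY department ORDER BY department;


Summing salary within each department:
  Design: 60000 = 60000
  Marketing: 30000 + 30000 = 60000
  Research: 70000 + 70000 + 60000 = 200000
  Sales: 120000 = 120000


4 groups:
Design, 60000
Marketing, 60000
Research, 200000
Sales, 120000


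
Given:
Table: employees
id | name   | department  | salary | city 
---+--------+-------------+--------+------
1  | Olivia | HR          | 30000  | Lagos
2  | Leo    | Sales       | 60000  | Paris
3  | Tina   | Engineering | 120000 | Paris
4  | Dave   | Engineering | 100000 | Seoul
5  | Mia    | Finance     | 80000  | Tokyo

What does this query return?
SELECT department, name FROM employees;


Projecting columns: department, name

5 rows:
HR, Olivia
Sales, Leo
Engineering, Tina
Engineering, Dave
Finance, Mia


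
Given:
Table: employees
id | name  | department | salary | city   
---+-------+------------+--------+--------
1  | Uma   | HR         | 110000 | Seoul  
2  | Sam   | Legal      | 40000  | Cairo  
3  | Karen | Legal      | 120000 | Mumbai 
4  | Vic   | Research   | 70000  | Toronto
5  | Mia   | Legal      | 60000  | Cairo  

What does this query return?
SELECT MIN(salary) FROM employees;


Salaries: 110000, 40000, 120000, 70000, 60000
MIN = 40000

40000


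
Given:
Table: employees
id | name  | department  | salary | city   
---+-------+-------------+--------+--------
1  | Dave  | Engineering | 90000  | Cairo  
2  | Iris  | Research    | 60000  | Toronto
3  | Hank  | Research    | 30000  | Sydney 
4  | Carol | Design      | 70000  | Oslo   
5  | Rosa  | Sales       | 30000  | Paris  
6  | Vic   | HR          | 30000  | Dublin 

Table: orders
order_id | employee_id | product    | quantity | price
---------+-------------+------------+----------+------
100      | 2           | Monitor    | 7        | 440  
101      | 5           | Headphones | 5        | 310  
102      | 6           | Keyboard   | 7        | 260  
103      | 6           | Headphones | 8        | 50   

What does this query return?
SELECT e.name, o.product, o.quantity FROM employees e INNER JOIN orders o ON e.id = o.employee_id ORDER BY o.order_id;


Joining employees.id = orders.employee_id:
  employee Iris (id=2) -> order Monitor
  employee Rosa (id=5) -> order Headphones
  employee Vic (id=6) -> order Keyboard
  employee Vic (id=6) -> order Headphones


4 rows:
Iris, Monitor, 7
Rosa, Headphones, 5
Vic, Keyboard, 7
Vic, Headphones, 8


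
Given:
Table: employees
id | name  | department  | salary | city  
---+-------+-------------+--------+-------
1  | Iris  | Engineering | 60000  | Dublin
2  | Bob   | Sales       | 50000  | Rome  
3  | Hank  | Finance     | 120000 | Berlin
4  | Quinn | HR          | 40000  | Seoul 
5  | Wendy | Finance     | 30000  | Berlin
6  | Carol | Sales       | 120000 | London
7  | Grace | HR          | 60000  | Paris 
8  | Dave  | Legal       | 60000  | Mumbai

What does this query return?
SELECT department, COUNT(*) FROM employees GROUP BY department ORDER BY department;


Assigning each row to its department group:
  Iris -> Engineering
  Bob -> Sales
  Hank -> Finance
  Quinn -> HR
  Wendy -> Finance
  Carol -> Sales
  Grace -> HR
  Dave -> Legal


5 groups:
Engineering, 1
Finance, 2
HR, 2
Legal, 1
Sales, 2


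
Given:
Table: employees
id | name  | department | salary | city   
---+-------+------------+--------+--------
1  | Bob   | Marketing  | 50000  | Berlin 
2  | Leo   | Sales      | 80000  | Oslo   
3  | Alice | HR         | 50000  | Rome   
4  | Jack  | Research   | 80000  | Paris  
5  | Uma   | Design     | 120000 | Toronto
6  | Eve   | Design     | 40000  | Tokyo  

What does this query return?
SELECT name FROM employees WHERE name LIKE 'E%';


LIKE 'E%' matches names starting with 'E'
Matching: 1

1 rows:
Eve


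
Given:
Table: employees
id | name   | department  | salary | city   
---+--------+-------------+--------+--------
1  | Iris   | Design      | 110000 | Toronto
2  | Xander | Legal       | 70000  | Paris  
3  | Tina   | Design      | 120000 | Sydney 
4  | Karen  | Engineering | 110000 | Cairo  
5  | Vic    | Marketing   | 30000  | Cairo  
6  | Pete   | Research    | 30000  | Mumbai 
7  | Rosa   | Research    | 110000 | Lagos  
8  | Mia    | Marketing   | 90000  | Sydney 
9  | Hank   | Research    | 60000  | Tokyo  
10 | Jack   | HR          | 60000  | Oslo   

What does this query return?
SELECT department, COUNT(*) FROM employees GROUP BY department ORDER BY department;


Assigning each row to its department group:
  Iris -> Design
  Xander -> Legal
  Tina -> Design
  Karen -> Engineering
  Vic -> Marketing
  Pete -> Research
  Rosa -> Research
  Mia -> Marketing
  Hank -> Research
  Jack -> HR


6 groups:
Design, 2
Engineering, 1
HR, 1
Legal, 1
Marketing, 2
Research, 3


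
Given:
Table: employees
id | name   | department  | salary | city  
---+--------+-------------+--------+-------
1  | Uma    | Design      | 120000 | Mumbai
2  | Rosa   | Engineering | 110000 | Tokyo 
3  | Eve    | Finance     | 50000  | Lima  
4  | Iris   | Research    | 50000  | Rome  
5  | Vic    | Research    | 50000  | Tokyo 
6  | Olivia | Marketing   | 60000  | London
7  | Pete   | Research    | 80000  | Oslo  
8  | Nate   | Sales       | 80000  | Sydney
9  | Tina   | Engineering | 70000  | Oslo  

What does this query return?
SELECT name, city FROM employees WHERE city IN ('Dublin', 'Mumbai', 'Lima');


Filtering: city IN ('Dublin', 'Mumbai', 'Lima')
Matching: 2 rows

2 rows:
Uma, Mumbai
Eve, Lima


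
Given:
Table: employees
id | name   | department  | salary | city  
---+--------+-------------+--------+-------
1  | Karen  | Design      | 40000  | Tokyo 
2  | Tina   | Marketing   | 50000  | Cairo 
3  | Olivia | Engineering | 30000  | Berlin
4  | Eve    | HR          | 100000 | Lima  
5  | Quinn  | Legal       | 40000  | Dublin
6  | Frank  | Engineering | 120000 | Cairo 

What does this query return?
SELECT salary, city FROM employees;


Projecting columns: salary, city

6 rows:
40000, Tokyo
50000, Cairo
30000, Berlin
100000, Lima
40000, Dublin
120000, Cairo


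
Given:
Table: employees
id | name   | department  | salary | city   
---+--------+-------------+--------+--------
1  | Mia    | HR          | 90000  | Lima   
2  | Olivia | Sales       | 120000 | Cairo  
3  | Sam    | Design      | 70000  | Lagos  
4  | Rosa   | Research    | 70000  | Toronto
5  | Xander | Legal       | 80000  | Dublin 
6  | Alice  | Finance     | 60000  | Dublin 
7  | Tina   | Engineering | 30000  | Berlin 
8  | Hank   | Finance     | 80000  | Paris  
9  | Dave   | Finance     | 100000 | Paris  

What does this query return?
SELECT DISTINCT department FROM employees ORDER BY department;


All 'department' values (row order): HR, Sales, Design, Research, Legal, Finance, Engineering, Finance, Finance
Removing duplicates leaves 7 unique value(s).

7 values:
Design
Engineering
Finance
HR
Legal
Research
Sales


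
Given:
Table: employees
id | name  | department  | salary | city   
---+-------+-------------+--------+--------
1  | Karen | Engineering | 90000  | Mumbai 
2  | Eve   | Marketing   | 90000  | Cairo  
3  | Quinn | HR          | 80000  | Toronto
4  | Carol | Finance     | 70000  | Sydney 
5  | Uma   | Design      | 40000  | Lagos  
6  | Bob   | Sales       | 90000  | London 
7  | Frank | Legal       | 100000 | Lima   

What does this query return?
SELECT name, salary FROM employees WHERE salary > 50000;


Filtering: salary > 50000
Matching: 6 rows

6 rows:
Karen, 90000
Eve, 90000
Quinn, 80000
Carol, 70000
Bob, 90000
Frank, 100000


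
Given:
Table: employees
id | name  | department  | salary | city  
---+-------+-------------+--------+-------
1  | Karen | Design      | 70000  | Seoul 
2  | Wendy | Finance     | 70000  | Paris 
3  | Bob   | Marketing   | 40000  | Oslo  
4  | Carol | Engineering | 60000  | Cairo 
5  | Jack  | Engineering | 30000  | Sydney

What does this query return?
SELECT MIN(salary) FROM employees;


Salaries: 70000, 70000, 40000, 60000, 30000
MIN = 30000

30000


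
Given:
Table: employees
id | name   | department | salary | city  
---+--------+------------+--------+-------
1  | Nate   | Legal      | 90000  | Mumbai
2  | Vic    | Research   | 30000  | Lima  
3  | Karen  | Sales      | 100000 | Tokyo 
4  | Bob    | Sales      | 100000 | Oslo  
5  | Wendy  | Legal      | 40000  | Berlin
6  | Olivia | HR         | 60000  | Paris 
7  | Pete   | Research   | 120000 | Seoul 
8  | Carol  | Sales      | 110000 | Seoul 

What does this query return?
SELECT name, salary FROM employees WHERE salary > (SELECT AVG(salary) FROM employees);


Subquery: AVG(salary) = 81250.0
Filtering: salary > 81250.0
  Nate (90000) -> MATCH
  Karen (100000) -> MATCH
  Bob (100000) -> MATCH
  Pete (120000) -> MATCH
  Carol (110000) -> MATCH


5 rows:
Nate, 90000
Karen, 100000
Bob, 100000
Pete, 120000
Carol, 110000


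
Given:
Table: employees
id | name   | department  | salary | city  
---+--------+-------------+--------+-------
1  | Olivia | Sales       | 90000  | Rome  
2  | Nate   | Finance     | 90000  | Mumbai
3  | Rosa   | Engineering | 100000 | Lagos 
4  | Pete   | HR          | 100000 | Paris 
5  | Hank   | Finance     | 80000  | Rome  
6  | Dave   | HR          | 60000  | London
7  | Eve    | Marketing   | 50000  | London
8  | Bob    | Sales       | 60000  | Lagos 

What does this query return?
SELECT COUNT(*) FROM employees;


COUNT(*) counts all rows

8


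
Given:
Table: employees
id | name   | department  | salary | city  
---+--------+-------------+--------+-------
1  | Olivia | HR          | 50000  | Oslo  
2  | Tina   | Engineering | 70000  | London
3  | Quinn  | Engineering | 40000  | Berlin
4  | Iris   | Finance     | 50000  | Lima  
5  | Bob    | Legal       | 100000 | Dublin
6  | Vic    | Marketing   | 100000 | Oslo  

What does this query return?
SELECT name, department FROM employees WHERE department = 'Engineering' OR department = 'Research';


Filtering: department = 'Engineering' OR 'Research'
Matching: 2 rows

2 rows:
Tina, Engineering
Quinn, Engineering


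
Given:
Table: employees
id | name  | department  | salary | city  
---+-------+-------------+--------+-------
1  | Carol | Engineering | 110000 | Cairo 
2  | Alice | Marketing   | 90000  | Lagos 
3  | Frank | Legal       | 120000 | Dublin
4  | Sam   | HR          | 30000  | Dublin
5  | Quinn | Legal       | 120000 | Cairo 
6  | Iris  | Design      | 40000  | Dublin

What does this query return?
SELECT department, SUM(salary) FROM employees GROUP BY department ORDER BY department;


Summing salary within each department:
  Design: 40000 = 40000
  Engineering: 110000 = 110000
  HR: 30000 = 30000
  Legal: 120000 + 120000 = 240000
  Marketing: 90000 = 90000


5 groups:
Design, 40000
Engineering, 110000
HR, 30000
Legal, 240000
Marketing, 90000


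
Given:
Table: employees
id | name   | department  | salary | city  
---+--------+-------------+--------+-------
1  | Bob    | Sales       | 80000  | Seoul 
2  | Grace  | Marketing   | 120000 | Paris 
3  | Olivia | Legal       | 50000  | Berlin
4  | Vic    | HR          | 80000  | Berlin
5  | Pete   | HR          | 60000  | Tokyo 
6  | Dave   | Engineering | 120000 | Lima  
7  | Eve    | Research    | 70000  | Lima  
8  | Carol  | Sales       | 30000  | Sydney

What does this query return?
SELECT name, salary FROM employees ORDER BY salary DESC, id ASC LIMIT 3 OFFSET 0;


Sort by salary DESC (id ASC tiebreak), then skip 0 and take 3
Rows 1 through 3

3 rows:
Grace, 120000
Dave, 120000
Bob, 80000


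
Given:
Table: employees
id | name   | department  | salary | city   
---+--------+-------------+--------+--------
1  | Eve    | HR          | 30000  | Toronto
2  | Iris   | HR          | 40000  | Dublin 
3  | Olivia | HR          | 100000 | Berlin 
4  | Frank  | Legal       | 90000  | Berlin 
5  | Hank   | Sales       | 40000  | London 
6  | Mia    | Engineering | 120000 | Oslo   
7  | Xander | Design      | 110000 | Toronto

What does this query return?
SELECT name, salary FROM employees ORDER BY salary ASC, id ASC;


Sorting by salary ASC, then id ASC for ties

7 rows:
Eve, 30000
Iris, 40000
Hank, 40000
Frank, 90000
Olivia, 100000
Xander, 110000
Mia, 120000


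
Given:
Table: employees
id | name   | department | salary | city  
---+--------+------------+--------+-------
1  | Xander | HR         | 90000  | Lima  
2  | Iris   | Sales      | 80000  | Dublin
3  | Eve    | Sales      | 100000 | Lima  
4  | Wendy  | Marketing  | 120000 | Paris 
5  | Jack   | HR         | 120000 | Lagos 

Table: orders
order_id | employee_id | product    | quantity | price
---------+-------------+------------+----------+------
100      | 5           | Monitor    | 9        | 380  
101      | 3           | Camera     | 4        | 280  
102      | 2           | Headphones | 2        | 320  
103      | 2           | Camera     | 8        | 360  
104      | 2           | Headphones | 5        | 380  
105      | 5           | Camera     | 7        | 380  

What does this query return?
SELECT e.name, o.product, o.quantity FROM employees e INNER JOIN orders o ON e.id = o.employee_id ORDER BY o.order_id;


Joining employees.id = orders.employee_id:
  employee Jack (id=5) -> order Monitor
  employee Eve (id=3) -> order Camera
  employee Iris (id=2) -> order Headphones
  employee Iris (id=2) -> order Camera
  employee Iris (id=2) -> order Headphones
  employee Jack (id=5) -> order Camera


6 rows:
Jack, Monitor, 9
Eve, Camera, 4
Iris, Headphones, 2
Iris, Camera, 8
Iris, Headphones, 5
Jack, Camera, 7


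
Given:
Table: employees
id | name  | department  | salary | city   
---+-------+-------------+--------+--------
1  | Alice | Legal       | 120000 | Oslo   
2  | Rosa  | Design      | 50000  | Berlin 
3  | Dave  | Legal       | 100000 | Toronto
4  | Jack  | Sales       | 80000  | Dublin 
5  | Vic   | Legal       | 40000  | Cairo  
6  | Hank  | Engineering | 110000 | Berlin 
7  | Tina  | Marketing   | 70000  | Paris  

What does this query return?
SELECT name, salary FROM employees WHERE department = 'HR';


Filtering: department = 'HR'
Matching rows: 0

Empty result set (0 rows)


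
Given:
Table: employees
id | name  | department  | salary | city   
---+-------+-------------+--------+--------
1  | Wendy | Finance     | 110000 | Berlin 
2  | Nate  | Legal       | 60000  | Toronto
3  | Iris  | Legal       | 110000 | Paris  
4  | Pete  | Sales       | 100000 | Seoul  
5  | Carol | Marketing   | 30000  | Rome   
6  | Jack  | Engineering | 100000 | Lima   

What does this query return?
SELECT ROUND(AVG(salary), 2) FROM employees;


SUM(salary) = 510000
COUNT = 6
ROUND(AVG, 2) = ROUND(510000 / 6, 2) = 85000.0

85000.0


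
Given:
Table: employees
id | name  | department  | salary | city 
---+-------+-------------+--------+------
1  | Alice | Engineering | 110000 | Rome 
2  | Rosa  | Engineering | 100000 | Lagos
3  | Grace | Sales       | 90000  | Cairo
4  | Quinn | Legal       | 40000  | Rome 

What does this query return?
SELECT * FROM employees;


SELECT * returns all 4 rows with all columns

4 rows:
1, Alice, Engineering, 110000, Rome
2, Rosa, Engineering, 100000, Lagos
3, Grace, Sales, 90000, Cairo
4, Quinn, Legal, 40000, Rome


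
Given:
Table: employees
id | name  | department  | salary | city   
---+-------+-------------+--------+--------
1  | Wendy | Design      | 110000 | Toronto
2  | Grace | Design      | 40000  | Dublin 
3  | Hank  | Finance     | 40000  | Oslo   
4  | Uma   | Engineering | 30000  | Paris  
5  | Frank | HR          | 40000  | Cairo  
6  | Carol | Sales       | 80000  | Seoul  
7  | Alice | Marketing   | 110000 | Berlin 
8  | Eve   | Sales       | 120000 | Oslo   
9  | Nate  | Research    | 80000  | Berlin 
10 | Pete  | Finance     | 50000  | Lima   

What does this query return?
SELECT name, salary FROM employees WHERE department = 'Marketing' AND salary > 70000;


Filtering: department = 'Marketing' AND salary > 70000
Matching: 1 rows

1 rows:
Alice, 110000


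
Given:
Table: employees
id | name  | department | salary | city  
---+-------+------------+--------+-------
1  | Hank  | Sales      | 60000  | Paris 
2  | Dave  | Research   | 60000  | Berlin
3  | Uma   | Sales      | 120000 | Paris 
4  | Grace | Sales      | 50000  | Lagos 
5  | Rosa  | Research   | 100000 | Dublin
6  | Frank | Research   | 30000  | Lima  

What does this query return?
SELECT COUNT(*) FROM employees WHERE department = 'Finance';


Counting rows where department = 'Finance'


0


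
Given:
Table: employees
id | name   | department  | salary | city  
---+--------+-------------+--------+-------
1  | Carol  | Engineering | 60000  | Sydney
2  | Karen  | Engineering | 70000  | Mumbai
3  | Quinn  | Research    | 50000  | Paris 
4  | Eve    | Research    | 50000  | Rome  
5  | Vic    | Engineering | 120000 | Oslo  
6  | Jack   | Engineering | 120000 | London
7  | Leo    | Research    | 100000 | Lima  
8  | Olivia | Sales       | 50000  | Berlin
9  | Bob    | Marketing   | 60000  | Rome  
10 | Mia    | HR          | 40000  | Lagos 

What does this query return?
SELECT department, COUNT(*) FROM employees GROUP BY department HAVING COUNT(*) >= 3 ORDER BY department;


Groups with count >= 3:
  Engineering: 4 -> PASS
  Research: 3 -> PASS
  HR: 1 -> filtered out
  Marketing: 1 -> filtered out
  Sales: 1 -> filtered out


2 groups:
Engineering, 4
Research, 3


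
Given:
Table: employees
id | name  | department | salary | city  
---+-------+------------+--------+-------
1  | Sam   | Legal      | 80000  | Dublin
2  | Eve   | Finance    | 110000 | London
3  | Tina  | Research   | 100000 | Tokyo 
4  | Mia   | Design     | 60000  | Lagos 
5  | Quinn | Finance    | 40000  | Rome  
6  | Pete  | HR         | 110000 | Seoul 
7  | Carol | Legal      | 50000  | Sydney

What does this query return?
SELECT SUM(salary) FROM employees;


SUM(salary) = 80000 + 110000 + 100000 + 60000 + 40000 + 110000 + 50000 = 550000

550000


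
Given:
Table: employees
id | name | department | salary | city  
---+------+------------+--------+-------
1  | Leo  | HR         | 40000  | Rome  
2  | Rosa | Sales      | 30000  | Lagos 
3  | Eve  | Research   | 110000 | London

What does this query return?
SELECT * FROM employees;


SELECT * returns all 3 rows with all columns

3 rows:
1, Leo, HR, 40000, Rome
2, Rosa, Sales, 30000, Lagos
3, Eve, Research, 110000, London


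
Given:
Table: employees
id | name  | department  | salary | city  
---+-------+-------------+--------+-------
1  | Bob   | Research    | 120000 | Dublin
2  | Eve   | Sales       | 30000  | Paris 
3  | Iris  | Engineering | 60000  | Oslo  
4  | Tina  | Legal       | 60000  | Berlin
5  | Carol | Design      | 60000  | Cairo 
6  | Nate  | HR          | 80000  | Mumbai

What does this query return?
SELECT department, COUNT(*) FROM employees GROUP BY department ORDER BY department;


Assigning each row to its department group:
  Bob -> Research
  Eve -> Sales
  Iris -> Engineering
  Tina -> Legal
  Carol -> Design
  Nate -> HR


6 groups:
Design, 1
Engineering, 1
HR, 1
Legal, 1
Research, 1
Sales, 1


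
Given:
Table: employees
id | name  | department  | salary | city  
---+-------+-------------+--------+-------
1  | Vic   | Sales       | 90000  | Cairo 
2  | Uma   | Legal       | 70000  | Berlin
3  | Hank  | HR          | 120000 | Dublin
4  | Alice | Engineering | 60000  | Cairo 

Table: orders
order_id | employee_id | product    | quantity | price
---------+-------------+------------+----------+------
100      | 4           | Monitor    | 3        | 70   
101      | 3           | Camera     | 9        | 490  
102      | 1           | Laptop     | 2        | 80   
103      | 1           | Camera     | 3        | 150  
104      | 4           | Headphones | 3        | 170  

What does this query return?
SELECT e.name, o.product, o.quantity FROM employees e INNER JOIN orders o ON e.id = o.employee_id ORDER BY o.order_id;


Joining employees.id = orders.employee_id:
  employee Alice (id=4) -> order Monitor
  employee Hank (id=3) -> order Camera
  employee Vic (id=1) -> order Laptop
  employee Vic (id=1) -> order Camera
  employee Alice (id=4) -> order Headphones


5 rows:
Alice, Monitor, 3
Hank, Camera, 9
Vic, Laptop, 2
Vic, Camera, 3
Alice, Headphones, 3


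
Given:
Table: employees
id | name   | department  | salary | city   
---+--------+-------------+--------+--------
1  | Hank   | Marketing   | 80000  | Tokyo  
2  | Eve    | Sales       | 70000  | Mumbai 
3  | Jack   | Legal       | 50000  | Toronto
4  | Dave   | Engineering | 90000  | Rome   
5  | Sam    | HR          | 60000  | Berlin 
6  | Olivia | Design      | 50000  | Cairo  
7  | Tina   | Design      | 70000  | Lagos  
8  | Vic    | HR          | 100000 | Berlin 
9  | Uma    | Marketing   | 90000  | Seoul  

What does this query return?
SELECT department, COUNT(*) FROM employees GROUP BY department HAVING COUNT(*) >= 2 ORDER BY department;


Groups with count >= 2:
  Design: 2 -> PASS
  HR: 2 -> PASS
  Marketing: 2 -> PASS
  Engineering: 1 -> filtered out
  Legal: 1 -> filtered out
  Sales: 1 -> filtered out


3 groups:
Design, 2
HR, 2
Marketing, 2


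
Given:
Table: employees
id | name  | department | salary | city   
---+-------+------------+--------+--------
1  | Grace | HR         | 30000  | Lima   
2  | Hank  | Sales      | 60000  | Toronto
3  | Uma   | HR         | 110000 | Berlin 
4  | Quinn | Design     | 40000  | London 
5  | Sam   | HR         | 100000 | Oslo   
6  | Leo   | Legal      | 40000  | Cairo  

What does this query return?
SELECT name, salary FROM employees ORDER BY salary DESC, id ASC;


Sorting by salary DESC, then id ASC for ties

6 rows:
Uma, 110000
Sam, 100000
Hank, 60000
Quinn, 40000
Leo, 40000
Grace, 30000


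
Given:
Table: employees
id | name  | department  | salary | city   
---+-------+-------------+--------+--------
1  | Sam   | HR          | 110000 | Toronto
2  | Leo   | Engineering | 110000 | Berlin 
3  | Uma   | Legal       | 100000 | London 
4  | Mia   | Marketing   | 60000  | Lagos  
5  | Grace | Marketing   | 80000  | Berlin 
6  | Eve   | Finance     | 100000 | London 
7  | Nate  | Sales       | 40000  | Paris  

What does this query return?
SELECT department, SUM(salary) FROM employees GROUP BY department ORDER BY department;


Summing salary within each department:
  Engineering: 110000 = 110000
  Finance: 100000 = 100000
  HR: 110000 = 110000
  Legal: 100000 = 100000
  Marketing: 60000 + 80000 = 140000
  Sales: 40000 = 40000


6 groups:
Engineering, 110000
Finance, 100000
HR, 110000
Legal, 100000
Marketing, 140000
Sales, 40000


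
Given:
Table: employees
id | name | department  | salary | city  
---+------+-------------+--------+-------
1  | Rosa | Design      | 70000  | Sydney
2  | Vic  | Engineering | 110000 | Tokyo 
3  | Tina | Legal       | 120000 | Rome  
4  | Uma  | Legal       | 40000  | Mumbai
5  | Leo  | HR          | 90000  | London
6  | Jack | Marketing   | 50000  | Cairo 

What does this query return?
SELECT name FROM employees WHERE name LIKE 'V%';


LIKE 'V%' matches names starting with 'V'
Matching: 1

1 rows:
Vic


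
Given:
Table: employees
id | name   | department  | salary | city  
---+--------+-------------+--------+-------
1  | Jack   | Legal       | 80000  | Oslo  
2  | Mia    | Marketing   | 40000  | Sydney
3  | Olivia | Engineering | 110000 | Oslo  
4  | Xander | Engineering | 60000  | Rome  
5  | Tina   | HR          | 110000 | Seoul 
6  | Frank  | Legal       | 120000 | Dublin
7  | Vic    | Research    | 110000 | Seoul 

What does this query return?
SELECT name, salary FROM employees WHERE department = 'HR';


Filtering: department = 'HR'
Matching rows: 1

1 rows:
Tina, 110000


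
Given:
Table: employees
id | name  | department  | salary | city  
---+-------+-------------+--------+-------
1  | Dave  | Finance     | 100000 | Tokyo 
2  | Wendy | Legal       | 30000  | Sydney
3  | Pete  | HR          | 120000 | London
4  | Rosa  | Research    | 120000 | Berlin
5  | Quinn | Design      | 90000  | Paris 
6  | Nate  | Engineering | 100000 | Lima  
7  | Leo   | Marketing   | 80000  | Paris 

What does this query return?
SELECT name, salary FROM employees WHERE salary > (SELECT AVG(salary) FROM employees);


Subquery: AVG(salary) = 91428.57
Filtering: salary > 91428.57
  Dave (100000) -> MATCH
  Pete (120000) -> MATCH
  Rosa (120000) -> MATCH
  Nate (100000) -> MATCH


4 rows:
Dave, 100000
Pete, 120000
Rosa, 120000
Nate, 100000


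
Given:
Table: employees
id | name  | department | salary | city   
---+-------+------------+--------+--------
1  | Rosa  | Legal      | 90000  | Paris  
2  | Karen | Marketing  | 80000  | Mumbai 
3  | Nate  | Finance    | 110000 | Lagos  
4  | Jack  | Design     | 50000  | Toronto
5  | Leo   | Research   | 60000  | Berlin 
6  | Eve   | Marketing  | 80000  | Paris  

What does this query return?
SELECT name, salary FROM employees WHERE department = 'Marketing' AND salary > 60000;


Filtering: department = 'Marketing' AND salary > 60000
Matching: 2 rows

2 rows:
Karen, 80000
Eve, 80000


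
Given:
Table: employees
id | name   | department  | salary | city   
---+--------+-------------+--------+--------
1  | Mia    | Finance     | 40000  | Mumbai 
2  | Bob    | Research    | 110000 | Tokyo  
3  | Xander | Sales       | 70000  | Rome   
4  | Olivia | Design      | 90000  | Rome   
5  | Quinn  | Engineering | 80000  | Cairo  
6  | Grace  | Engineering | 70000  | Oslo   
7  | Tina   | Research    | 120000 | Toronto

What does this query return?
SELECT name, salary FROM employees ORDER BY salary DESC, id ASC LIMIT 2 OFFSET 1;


Sort by salary DESC (id ASC tiebreak), then skip 1 and take 2
Rows 2 through 3

2 rows:
Bob, 110000
Olivia, 90000


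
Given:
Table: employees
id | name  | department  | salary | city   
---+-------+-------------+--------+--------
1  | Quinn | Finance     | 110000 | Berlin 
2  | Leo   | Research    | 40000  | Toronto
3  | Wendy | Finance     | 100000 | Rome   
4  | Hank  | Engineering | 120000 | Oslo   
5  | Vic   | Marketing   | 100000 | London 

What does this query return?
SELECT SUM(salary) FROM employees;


SUM(salary) = 110000 + 40000 + 100000 + 120000 + 100000 = 470000

470000


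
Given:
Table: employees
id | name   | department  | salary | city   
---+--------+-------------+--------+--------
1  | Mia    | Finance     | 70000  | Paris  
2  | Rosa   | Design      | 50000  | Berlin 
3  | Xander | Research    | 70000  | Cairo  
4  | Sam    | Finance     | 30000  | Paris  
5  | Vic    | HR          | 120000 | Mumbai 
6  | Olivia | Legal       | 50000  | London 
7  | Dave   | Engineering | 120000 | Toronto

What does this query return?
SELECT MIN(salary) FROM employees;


Salaries: 70000, 50000, 70000, 30000, 120000, 50000, 120000
MIN = 30000

30000


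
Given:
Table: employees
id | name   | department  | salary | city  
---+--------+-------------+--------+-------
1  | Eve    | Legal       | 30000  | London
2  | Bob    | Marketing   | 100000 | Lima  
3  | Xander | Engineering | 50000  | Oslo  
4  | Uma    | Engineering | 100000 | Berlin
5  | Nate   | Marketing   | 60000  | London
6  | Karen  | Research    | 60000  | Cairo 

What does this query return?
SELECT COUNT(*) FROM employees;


COUNT(*) counts all rows

6


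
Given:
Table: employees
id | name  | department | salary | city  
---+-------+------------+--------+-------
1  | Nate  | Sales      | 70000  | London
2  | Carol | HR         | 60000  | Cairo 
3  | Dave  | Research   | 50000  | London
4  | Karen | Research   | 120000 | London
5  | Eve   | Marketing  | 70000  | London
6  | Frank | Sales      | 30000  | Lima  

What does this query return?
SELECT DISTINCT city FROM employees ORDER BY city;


All 'city' values (row order): London, Cairo, London, London, London, Lima
Removing duplicates leaves 3 unique value(s).

3 values:
Cairo
Lima
London


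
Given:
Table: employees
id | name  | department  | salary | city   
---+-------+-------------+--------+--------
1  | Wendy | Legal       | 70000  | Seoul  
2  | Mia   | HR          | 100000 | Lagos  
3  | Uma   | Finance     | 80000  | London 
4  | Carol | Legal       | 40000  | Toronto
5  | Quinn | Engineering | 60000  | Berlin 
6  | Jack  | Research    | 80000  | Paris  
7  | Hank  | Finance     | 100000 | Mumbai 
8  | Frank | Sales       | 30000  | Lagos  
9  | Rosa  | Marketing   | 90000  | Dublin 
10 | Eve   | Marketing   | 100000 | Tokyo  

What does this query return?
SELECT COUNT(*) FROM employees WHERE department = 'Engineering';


Counting rows where department = 'Engineering'
  Quinn -> MATCH


1


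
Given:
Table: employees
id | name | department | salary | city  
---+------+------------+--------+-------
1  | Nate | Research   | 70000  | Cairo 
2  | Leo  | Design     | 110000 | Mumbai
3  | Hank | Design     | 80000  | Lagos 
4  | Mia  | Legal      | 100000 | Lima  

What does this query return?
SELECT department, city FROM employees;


Projecting columns: department, city

4 rows:
Research, Cairo
Design, Mumbai
Design, Lagos
Legal, Lima


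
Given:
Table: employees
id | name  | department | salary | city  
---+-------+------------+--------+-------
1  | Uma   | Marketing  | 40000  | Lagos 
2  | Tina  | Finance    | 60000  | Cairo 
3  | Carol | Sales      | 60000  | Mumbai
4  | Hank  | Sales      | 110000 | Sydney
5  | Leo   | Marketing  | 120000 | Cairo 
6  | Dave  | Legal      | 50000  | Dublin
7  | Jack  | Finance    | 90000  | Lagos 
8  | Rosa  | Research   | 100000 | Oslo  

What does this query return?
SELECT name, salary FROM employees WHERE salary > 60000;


Filtering: salary > 60000
Matching: 4 rows

4 rows:
Hank, 110000
Leo, 120000
Jack, 90000
Rosa, 100000


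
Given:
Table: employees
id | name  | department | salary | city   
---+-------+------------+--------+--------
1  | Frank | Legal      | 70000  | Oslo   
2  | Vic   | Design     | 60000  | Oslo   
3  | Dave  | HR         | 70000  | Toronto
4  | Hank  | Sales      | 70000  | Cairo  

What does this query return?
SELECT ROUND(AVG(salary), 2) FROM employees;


SUM(salary) = 270000
COUNT = 4
ROUND(AVG, 2) = ROUND(270000 / 4, 2) = 67500.0

67500.0


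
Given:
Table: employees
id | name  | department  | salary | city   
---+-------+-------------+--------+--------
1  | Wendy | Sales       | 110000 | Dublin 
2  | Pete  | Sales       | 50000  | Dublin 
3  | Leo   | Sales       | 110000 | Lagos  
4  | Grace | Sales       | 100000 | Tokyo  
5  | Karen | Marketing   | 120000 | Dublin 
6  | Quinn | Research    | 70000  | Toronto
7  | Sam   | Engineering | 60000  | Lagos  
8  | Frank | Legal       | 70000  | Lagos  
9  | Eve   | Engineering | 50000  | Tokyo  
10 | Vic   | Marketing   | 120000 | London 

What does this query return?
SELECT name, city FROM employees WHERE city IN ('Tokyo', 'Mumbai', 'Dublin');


Filtering: city IN ('Tokyo', 'Mumbai', 'Dublin')
Matching: 5 rows

5 rows:
Wendy, Dublin
Pete, Dublin
Grace, Tokyo
Karen, Dublin
Eve, Tokyo


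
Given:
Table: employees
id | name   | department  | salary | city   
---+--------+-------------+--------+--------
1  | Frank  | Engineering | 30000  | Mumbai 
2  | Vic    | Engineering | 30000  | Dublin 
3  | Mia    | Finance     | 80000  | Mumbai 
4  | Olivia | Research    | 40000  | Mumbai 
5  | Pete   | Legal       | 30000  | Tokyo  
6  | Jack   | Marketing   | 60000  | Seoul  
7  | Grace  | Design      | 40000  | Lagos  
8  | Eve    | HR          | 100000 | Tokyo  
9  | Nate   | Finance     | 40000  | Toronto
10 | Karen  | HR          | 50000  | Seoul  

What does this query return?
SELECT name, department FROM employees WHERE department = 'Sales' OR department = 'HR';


Filtering: department = 'Sales' OR 'HR'
Matching: 2 rows

2 rows:
Eve, HR
Karen, HR


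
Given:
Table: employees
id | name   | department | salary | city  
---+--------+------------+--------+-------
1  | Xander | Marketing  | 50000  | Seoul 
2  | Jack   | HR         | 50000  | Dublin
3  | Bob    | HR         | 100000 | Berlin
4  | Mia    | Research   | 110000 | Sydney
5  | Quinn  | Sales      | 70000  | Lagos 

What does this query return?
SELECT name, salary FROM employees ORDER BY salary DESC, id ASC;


Sorting by salary DESC, then id ASC for ties

5 rows:
Mia, 110000
Bob, 100000
Quinn, 70000
Xander, 50000
Jack, 50000


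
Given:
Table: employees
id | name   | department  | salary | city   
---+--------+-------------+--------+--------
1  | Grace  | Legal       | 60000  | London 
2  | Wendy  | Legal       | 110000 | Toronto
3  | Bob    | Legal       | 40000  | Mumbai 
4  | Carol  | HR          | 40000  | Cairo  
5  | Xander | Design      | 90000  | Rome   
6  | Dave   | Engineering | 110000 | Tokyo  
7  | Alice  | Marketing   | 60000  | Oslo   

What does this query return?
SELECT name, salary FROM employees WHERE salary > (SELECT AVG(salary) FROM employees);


Subquery: AVG(salary) = 72857.14
Filtering: salary > 72857.14
  Wendy (110000) -> MATCH
  Xander (90000) -> MATCH
  Dave (110000) -> MATCH


3 rows:
Wendy, 110000
Xander, 90000
Dave, 110000


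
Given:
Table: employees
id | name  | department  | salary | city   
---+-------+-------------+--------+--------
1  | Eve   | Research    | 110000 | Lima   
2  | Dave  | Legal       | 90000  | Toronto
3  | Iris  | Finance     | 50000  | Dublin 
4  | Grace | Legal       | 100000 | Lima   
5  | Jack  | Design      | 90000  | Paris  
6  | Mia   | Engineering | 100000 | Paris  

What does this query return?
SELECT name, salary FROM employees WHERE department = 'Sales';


Filtering: department = 'Sales'
Matching rows: 0

Empty result set (0 rows)


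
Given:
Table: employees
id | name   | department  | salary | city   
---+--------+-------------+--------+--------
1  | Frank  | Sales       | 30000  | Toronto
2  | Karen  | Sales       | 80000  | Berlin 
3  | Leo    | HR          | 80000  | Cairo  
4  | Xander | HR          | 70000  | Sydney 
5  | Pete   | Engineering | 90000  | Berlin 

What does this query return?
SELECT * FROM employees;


SELECT * returns all 5 rows with all columns

5 rows:
1, Frank, Sales, 30000, Toronto
2, Karen, Sales, 80000, Berlin
3, Leo, HR, 80000, Cairo
4, Xander, HR, 70000, Sydney
5, Pete, Engineering, 90000, Berlin


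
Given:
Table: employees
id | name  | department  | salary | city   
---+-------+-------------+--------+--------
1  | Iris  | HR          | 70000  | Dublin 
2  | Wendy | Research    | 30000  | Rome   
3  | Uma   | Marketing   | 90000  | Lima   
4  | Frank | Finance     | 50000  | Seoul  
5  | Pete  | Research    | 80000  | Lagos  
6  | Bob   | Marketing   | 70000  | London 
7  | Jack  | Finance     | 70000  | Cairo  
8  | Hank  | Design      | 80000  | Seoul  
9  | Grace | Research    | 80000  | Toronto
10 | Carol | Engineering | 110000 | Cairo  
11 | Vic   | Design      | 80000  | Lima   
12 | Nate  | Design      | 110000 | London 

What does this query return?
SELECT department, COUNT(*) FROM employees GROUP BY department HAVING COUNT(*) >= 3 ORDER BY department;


Groups with count >= 3:
  Design: 3 -> PASS
  Research: 3 -> PASS
  Engineering: 1 -> filtered out
  Finance: 2 -> filtered out
  HR: 1 -> filtered out
  Marketing: 2 -> filtered out


2 groups:
Design, 3
Research, 3


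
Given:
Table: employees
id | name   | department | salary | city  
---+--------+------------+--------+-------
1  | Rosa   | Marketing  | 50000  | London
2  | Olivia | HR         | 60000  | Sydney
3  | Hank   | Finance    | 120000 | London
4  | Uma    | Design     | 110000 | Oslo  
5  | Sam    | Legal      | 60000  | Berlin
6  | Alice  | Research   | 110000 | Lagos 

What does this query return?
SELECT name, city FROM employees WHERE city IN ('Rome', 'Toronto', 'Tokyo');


Filtering: city IN ('Rome', 'Toronto', 'Tokyo')
Matching: 0 rows

Empty result set (0 rows)


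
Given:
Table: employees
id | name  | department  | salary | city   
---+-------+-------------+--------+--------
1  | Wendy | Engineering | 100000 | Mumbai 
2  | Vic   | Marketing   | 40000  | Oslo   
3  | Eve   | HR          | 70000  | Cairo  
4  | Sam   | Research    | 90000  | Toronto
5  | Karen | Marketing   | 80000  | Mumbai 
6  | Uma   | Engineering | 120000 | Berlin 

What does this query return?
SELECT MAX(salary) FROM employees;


Salaries: 100000, 40000, 70000, 90000, 80000, 120000
MAX = 120000

120000


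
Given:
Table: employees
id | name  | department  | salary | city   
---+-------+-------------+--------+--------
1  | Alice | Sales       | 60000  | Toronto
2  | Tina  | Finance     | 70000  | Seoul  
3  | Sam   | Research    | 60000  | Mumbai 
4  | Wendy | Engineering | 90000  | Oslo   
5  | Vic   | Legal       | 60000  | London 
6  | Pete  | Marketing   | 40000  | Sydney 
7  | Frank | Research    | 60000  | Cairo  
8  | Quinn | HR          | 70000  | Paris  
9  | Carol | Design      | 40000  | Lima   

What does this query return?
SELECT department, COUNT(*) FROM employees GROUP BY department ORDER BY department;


Assigning each row to its department group:
  Alice -> Sales
  Tina -> Finance
  Sam -> Research
  Wendy -> Engineering
  Vic -> Legal
  Pete -> Marketing
  Frank -> Research
  Quinn -> HR
  Carol -> Design


8 groups:
Design, 1
Engineering, 1
Finance, 1
HR, 1
Legal, 1
Marketing, 1
Research, 2
Sales, 1


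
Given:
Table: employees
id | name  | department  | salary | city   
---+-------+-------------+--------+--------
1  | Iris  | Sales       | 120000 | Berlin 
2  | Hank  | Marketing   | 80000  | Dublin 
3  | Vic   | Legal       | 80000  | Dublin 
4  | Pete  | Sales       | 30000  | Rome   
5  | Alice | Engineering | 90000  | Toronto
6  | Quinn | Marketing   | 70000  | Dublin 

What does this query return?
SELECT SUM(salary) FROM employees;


SUM(salary) = 120000 + 80000 + 80000 + 30000 + 90000 + 70000 = 470000

470000


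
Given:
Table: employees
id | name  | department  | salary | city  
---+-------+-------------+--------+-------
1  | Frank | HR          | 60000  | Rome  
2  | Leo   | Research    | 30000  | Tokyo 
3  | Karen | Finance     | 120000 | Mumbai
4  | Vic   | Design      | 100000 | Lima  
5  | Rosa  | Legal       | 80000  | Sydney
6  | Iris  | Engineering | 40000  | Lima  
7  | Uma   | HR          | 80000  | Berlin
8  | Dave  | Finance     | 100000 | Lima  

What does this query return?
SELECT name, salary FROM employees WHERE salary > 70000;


Filtering: salary > 70000
Matching: 5 rows

5 rows:
Karen, 120000
Vic, 100000
Rosa, 80000
Uma, 80000
Dave, 100000


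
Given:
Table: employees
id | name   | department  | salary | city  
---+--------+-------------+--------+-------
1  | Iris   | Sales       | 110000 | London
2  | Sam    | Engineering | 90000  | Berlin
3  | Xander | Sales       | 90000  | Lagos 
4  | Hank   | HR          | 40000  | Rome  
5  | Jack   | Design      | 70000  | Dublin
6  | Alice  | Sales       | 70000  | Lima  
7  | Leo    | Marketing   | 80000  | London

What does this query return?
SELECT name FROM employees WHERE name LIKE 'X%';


LIKE 'X%' matches names starting with 'X'
Matching: 1

1 rows:
Xander


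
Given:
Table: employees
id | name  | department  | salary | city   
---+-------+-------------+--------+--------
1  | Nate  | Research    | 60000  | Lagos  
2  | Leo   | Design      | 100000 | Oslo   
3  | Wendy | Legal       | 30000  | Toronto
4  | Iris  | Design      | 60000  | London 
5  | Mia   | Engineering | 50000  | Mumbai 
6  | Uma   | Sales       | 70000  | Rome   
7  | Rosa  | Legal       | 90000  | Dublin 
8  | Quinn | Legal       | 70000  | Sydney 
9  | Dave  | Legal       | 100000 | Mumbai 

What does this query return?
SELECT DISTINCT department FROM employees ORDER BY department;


All 'department' values (row order): Research, Design, Legal, Design, Engineering, Sales, Legal, Legal, Legal
Removing duplicates leaves 5 unique value(s).

5 values:
Design
Engineering
Legal
Research
Sales


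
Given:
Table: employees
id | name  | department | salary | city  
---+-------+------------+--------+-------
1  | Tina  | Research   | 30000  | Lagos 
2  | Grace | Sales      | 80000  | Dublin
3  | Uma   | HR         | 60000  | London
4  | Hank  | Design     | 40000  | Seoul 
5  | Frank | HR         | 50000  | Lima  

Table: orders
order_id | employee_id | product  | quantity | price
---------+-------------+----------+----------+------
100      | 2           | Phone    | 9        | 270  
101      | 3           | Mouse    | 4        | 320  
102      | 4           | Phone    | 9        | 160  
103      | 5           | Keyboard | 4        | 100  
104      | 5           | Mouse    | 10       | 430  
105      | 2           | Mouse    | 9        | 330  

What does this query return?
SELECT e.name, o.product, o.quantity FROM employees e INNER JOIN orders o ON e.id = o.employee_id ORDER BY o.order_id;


Joining employees.id = orders.employee_id:
  employee Grace (id=2) -> order Phone
  employee Uma (id=3) -> order Mouse
  employee Hank (id=4) -> order Phone
  employee Frank (id=5) -> order Keyboard
  employee Frank (id=5) -> order Mouse
  employee Grace (id=2) -> order Mouse


6 rows:
Grace, Phone, 9
Uma, Mouse, 4
Hank, Phone, 9
Frank, Keyboard, 4
Frank, Mouse, 10
Grace, Mouse, 9
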